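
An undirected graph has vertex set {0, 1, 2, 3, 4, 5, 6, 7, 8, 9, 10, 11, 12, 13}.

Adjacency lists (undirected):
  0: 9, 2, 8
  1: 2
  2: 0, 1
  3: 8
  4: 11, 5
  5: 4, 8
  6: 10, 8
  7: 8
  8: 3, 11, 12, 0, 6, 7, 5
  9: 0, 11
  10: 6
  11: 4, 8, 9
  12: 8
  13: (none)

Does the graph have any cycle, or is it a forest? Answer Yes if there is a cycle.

Yes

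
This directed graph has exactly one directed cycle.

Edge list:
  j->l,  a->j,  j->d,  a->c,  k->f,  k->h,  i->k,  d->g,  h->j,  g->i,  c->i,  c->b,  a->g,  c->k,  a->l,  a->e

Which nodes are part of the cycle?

DFS with gray/black marking from g:
g gray
  i gray
    k gray
      h gray
        j gray
          d gray
            d→g: g is gray → back edge
Back edge closes the cycle g → i → k → h → j → d → g; its vertices are {d, g, h, i, j, k}.

d, g, h, i, j, k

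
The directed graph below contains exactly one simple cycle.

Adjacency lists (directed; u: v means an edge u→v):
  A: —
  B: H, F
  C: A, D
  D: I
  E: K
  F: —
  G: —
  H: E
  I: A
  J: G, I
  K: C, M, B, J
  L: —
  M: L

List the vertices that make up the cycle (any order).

B, E, H, K

DFS with gray/black marking from K:
K gray
  C gray
    A gray
    A black
    D gray
      I gray
        I→A: A black — skip
      I black
    D black
  C black
  M gray
    L gray
    L black
  M black
  B gray
    H gray
      E gray
        E→K: K is gray → back edge
Back edge closes the cycle K → B → H → E → K; its vertices are {B, E, H, K}.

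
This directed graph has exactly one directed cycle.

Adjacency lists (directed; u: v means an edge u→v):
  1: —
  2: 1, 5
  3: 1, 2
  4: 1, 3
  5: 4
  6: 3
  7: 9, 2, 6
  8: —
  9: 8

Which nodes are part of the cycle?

DFS with gray/black marking from 2:
2 gray
  1 gray
  1 black
  5 gray
    4 gray
      4→1: 1 black — skip
      3 gray
        3→1: 1 black — skip
        3→2: 2 is gray → back edge
Back edge closes the cycle 2 → 5 → 4 → 3 → 2; its vertices are {2, 3, 4, 5}.

2, 3, 4, 5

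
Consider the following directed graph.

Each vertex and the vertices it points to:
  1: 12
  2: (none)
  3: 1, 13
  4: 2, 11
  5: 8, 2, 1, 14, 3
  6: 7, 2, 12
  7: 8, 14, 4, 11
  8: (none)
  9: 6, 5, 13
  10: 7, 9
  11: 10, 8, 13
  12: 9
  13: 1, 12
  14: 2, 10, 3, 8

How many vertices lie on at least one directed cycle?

A vertex is on a directed cycle iff it belongs to a strongly connected component of size ≥ 2 (or has a self-loop).
The vertices on cycles are {1, 3, 4, 5, 6, 7, 9, 10, 11, 12, 13, 14} — 12 in total.

12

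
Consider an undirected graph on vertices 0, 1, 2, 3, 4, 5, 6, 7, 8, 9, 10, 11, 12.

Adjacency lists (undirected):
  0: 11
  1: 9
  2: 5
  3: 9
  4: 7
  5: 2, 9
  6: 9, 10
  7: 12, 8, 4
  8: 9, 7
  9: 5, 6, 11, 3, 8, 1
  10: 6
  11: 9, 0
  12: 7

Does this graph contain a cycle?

No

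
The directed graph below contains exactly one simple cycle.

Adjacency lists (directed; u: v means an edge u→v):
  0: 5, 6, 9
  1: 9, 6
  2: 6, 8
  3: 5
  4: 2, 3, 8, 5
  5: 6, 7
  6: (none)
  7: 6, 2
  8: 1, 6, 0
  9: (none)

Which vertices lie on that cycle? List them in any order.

0, 2, 5, 7, 8

DFS with gray/black marking from 5:
5 gray
  6 gray
  6 black
  7 gray
    7→6: 6 black — skip
    2 gray
      2→6: 6 black — skip
      8 gray
        1 gray
          9 gray
          9 black
          1→6: 6 black — skip
        1 black
        8→6: 6 black — skip
        0 gray
          0→5: 5 is gray → back edge
Back edge closes the cycle 5 → 7 → 2 → 8 → 0 → 5; its vertices are {0, 2, 5, 7, 8}.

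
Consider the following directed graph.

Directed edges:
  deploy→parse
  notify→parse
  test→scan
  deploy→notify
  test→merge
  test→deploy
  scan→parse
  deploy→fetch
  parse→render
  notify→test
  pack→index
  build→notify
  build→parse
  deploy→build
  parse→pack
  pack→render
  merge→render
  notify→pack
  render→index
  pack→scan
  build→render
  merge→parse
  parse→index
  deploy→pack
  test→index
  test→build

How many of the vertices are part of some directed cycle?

7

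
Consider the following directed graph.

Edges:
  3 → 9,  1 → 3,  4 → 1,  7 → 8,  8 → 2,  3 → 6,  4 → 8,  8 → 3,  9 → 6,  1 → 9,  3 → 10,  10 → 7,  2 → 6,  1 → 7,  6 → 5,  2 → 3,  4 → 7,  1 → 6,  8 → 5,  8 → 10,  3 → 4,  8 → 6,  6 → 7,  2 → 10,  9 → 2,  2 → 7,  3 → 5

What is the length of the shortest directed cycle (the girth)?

3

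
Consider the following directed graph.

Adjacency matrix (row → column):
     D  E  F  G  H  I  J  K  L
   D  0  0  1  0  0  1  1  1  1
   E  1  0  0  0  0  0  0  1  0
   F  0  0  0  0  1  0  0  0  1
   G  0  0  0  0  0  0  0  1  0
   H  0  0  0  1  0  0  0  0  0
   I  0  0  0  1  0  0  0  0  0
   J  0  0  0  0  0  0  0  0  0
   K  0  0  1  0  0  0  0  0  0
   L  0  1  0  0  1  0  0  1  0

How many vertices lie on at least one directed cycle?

A vertex is on a directed cycle iff it belongs to a strongly connected component of size ≥ 2 (or has a self-loop).
The vertices on cycles are {D, E, F, G, H, I, K, L} — 8 in total.

8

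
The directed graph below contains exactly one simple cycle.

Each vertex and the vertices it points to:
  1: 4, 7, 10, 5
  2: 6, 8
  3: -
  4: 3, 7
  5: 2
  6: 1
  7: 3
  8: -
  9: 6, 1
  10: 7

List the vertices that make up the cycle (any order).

1, 2, 5, 6

DFS with gray/black marking from 1:
1 gray
  4 gray
    3 gray
    3 black
    7 gray
      7→3: 3 black — skip
    7 black
  4 black
  1→7: 7 black — skip
  10 gray
    10→7: 7 black — skip
  10 black
  5 gray
    2 gray
      6 gray
        6→1: 1 is gray → back edge
Back edge closes the cycle 1 → 5 → 2 → 6 → 1; its vertices are {1, 2, 5, 6}.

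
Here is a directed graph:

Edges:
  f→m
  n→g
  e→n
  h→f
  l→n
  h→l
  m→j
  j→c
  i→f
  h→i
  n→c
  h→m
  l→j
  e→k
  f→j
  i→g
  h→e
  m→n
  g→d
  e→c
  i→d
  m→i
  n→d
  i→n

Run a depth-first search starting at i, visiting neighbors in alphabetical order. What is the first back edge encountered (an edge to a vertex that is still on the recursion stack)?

m->i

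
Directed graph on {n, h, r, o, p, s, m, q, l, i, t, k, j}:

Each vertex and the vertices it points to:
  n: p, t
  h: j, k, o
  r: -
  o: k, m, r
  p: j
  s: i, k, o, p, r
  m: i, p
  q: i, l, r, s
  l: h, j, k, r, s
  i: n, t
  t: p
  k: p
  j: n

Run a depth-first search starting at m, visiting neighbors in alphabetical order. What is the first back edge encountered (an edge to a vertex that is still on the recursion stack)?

DFS from m (visiting neighbors in alphabetical order); mark gray on enter, black on exit:
m gray
  i gray
    n gray
      p gray
        j gray
          j→n: n is gray → back edge
First back edge: j → n.

j→n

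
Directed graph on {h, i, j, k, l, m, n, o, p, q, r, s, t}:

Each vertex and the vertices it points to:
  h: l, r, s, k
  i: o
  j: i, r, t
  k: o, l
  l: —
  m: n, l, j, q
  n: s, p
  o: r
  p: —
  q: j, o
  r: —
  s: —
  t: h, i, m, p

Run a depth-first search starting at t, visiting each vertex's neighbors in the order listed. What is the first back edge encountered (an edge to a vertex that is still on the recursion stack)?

j→t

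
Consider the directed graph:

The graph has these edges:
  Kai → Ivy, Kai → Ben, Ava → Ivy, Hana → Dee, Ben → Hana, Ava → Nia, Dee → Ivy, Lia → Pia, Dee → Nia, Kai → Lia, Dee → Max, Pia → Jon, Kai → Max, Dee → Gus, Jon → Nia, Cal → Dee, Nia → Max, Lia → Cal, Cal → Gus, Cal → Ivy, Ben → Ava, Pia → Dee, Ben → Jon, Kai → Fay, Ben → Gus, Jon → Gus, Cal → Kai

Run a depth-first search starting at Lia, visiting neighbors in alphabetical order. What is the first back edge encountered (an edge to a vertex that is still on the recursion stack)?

Kai->Lia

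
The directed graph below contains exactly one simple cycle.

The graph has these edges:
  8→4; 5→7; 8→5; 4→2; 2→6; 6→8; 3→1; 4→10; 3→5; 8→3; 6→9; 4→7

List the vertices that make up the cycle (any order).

DFS with gray/black marking from 6:
6 gray
  9 gray
  9 black
  8 gray
    5 gray
      7 gray
      7 black
    5 black
    3 gray
      3→5: 5 black — skip
      1 gray
      1 black
    3 black
    4 gray
      4→7: 7 black — skip
      10 gray
      10 black
      2 gray
        2→6: 6 is gray → back edge
Back edge closes the cycle 6 → 8 → 4 → 2 → 6; its vertices are {2, 4, 6, 8}.

2, 4, 6, 8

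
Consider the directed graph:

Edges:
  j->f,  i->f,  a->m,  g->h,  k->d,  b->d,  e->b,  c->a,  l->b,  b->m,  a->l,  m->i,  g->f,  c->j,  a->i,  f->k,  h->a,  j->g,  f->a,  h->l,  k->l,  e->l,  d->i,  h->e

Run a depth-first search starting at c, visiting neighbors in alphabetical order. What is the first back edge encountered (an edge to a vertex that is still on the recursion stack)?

DFS from c (visiting neighbors in alphabetical order); mark gray on enter, black on exit:
c gray
  a gray
    i gray
      f gray
        f→a: a is gray → back edge
First back edge: f → a.

f→a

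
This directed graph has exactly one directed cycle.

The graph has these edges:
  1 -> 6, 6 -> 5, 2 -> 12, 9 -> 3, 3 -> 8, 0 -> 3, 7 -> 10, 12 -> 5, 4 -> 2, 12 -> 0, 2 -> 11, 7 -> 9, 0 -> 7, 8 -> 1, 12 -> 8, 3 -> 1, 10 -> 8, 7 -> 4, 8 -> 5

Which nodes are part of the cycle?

DFS with gray/black marking from 7:
7 gray
  4 gray
    2 gray
      11 gray
      11 black
      12 gray
        5 gray
        5 black
        0 gray
          3 gray
            1 gray
              6 gray
                6→5: 5 black — skip
              6 black
            1 black
            8 gray
              8→5: 5 black — skip
              8→1: 1 black — skip
            8 black
          3 black
          0→7: 7 is gray → back edge
Back edge closes the cycle 7 → 4 → 2 → 12 → 0 → 7; its vertices are {0, 2, 4, 7, 12}.

0, 2, 4, 7, 12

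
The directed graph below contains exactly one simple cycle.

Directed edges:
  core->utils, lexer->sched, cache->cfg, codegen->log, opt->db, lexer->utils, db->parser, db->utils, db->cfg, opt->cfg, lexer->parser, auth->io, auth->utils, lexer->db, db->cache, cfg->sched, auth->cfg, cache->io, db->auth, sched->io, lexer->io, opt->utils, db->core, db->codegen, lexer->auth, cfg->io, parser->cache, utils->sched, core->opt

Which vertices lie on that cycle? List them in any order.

db, opt, core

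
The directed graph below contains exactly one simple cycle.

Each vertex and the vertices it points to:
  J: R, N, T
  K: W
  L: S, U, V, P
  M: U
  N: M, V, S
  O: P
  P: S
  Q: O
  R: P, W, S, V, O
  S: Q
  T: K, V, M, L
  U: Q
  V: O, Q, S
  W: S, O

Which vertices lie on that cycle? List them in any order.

DFS with gray/black marking from P:
P gray
  S gray
    Q gray
      O gray
        O→P: P is gray → back edge
Back edge closes the cycle P → S → Q → O → P; its vertices are {O, P, Q, S}.

O, P, Q, S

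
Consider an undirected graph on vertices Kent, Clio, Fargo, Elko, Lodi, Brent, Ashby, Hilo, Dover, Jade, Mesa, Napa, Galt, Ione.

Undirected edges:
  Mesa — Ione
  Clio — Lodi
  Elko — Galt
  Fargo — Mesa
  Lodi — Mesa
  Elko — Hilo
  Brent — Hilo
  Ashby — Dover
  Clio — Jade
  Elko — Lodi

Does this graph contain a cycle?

DFS, tracking each vertex's parent; an edge to a visited non-parent vertex closes a cycle.
Start from Ashby:
visit Ashby (parent –)
  visit Dover (parent Ashby)
    Dover–Ashby: parent, skip
visit Kent (parent –)
visit Clio (parent –)
  visit Jade (parent Clio)
    Jade–Clio: parent, skip
  visit Lodi (parent Clio)
    Lodi–Clio: parent, skip
    visit Mesa (parent Lodi)
      Mesa–Lodi: parent, skip
      visit Fargo (parent Mesa)
        Fargo–Mesa: parent, skip
      visit Ione (parent Mesa)
        Ione–Mesa: parent, skip
    visit Elko (parent Lodi)
      visit Hilo (parent Elko)
        visit Brent (parent Hilo)
          Brent–Hilo: parent, skip
        Hilo–Elko: parent, skip
      visit Galt (parent Elko)
        Galt–Elko: parent, skip
      Elko–Lodi: parent, skip
visit Napa (parent –)
No non-parent visited neighbor found — the graph is a forest.

No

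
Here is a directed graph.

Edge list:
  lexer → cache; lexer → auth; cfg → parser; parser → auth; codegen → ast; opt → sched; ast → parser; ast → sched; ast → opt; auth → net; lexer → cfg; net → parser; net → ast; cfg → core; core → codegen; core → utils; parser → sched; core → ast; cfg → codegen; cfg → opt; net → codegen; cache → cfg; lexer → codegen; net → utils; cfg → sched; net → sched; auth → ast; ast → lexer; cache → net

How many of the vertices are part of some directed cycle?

A vertex is on a directed cycle iff it belongs to a strongly connected component of size ≥ 2 (or has a self-loop).
The vertices on cycles are {ast, cfg, net, auth, core, cache, lexer, parser, codegen} — 9 in total.

9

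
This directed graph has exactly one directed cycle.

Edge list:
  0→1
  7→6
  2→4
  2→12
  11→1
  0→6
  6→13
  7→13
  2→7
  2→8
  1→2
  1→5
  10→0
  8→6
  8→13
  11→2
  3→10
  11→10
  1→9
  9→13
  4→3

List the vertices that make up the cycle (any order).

0, 1, 2, 3, 4, 10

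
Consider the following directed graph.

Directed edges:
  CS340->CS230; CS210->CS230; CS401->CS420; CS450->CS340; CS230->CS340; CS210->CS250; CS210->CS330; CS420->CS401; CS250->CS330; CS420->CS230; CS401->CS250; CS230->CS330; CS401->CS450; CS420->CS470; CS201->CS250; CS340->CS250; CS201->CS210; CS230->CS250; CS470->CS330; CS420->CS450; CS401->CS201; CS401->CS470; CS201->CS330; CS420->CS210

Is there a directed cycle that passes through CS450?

No

CS450 lies on a cycle iff there is a path from CS450 back to itself.
Exploring from CS450, it never reaches itself; equivalently, its strongly connected component is a singleton.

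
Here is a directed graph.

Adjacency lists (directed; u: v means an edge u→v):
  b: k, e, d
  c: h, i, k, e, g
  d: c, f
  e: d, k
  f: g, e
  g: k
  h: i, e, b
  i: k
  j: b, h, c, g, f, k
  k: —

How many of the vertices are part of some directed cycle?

A vertex is on a directed cycle iff it belongs to a strongly connected component of size ≥ 2 (or has a self-loop).
The vertices on cycles are {b, c, d, e, f, h} — 6 in total.

6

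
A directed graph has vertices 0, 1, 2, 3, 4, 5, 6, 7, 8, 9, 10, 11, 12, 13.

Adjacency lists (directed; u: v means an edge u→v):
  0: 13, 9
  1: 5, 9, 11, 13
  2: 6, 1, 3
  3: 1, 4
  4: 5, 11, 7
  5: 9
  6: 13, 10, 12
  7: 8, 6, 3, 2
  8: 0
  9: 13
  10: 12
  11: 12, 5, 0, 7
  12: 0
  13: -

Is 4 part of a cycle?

4 is on a cycle iff 4 can reach itself via ≥1 edge.
4 → 7 → 3 → 4 — yes.

Yes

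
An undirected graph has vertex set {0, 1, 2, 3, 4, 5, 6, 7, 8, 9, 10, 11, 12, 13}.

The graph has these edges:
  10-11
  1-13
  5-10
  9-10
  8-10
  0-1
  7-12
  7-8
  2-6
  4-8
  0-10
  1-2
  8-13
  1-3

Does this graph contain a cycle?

DFS, tracking each vertex's parent; an edge to a visited non-parent vertex closes a cycle.
Start from 8:
visit 8 (parent –)
  visit 4 (parent 8)
    4–8: parent, skip
  visit 7 (parent 8)
    7–8: parent, skip
    visit 12 (parent 7)
      12–7: parent, skip
  visit 10 (parent 8)
    visit 11 (parent 10)
      11–10: parent, skip
    10–8: parent, skip
    visit 9 (parent 10)
      9–10: parent, skip
    visit 5 (parent 10)
      5–10: parent, skip
    visit 0 (parent 10)
      visit 1 (parent 0)
        visit 2 (parent 1)
          visit 6 (parent 2)
            6–2: parent, skip
          2–1: parent, skip
        1–0: parent, skip
        visit 13 (parent 1)
          13–1: parent, skip
          13–8: 8 visited and ≠ parent → cycle
Cycle: 8 – 10 – 0 – 1 – 13 – 8.

Yes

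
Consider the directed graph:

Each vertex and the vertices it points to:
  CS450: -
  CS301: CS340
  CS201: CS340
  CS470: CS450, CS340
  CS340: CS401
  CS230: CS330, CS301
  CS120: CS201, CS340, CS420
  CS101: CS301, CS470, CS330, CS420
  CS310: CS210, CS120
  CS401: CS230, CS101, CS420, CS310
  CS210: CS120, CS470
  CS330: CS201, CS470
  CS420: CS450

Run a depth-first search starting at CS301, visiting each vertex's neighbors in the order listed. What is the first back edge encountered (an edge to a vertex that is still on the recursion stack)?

DFS from CS301 (visiting each vertex's neighbors in the order listed); mark gray on enter, black on exit:
CS301 gray
  CS340 gray
    CS401 gray
      CS230 gray
        CS330 gray
          CS201 gray
            CS201→CS340: CS340 is gray → back edge
First back edge: CS201 → CS340.

CS201->CS340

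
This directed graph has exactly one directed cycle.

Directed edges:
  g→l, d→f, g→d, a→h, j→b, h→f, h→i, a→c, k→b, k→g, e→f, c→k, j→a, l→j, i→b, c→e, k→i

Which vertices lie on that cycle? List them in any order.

DFS with gray/black marking from g:
g gray
  l gray
    j gray
      a gray
        h gray
          f gray
          f black
          i gray
            b gray
            b black
          i black
        h black
        c gray
          e gray
            e→f: f black — skip
          e black
          k gray
            k→b: b black — skip
            k→i: i black — skip
            k→g: g is gray → back edge
Back edge closes the cycle g → l → j → a → c → k → g; its vertices are {a, c, g, j, k, l}.

a, c, g, j, k, l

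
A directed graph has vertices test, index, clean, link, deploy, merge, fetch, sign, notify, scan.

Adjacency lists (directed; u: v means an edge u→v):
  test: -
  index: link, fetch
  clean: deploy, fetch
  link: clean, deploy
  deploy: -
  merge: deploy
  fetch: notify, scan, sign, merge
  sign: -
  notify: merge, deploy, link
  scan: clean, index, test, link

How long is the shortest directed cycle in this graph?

For each vertex v, BFS finds the shortest path from v back to v.
The shortest such closed walk is clean → fetch → scan → clean, length 3.

3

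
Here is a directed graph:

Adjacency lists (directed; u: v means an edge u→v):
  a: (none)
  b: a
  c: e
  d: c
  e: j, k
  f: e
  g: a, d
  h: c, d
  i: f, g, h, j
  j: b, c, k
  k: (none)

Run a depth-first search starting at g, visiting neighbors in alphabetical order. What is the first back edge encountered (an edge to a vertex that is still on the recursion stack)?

j→c

DFS from g (visiting neighbors in alphabetical order); mark gray on enter, black on exit:
g gray
  a gray
  a black
  d gray
    c gray
      e gray
        j gray
          b gray
            b→a: a black — skip
          b black
          j→c: c is gray → back edge
First back edge: j → c.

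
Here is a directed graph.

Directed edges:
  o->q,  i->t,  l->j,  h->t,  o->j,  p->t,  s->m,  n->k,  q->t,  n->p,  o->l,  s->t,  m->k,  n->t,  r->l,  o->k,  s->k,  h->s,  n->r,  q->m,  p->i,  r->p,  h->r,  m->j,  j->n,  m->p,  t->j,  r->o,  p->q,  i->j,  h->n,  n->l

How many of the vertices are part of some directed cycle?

10

A vertex is on a directed cycle iff it belongs to a strongly connected component of size ≥ 2 (or has a self-loop).
The vertices on cycles are {i, j, l, m, n, o, p, q, r, t} — 10 in total.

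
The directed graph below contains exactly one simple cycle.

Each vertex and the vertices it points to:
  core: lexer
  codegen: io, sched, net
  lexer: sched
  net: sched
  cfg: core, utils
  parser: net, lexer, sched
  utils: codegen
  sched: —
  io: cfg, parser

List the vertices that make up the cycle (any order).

io, cfg, utils, codegen

DFS with gray/black marking from io:
io gray
  cfg gray
    core gray
      lexer gray
        sched gray
        sched black
      lexer black
    core black
    utils gray
      codegen gray
        codegen→io: io is gray → back edge
Back edge closes the cycle io → cfg → utils → codegen → io; its vertices are {io, cfg, utils, codegen}.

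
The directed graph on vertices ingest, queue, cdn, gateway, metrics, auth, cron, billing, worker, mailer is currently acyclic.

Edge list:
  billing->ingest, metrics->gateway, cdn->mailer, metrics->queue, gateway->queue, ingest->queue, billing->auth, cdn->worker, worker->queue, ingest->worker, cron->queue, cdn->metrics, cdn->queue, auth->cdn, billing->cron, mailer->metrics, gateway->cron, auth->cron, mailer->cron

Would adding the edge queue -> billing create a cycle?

Yes

Adding queue→billing creates a cycle iff billing can already reach queue.
Path from billing: billing → ingest → queue.
So billing → … → queue → billing is a cycle.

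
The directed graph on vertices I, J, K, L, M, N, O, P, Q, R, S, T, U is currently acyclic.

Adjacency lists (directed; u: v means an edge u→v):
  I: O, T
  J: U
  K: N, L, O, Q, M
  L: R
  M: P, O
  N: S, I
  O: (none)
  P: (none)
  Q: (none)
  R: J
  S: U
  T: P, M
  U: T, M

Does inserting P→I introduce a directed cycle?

Adding P→I creates a cycle iff I can already reach P.
Path from I: I → T → P.
So I → … → P → I is a cycle.

Yes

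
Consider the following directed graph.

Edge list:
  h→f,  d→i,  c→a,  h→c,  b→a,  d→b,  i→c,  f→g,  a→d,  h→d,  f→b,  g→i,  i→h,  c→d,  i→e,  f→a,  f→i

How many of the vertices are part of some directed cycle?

8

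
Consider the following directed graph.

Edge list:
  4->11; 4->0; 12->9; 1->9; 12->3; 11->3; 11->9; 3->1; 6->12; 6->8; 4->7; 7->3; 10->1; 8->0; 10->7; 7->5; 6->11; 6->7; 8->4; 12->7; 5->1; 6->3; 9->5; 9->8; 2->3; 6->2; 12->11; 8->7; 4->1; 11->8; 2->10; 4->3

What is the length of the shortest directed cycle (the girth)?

3

For each vertex v, BFS finds the shortest path from v back to v.
The shortest such closed walk is 8 → 4 → 11 → 8, length 3.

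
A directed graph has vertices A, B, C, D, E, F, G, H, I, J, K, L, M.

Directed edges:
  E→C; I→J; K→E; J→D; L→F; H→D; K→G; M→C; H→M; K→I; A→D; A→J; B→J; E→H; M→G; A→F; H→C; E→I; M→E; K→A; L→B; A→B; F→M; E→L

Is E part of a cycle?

Yes

E is on a cycle iff E can reach itself via ≥1 edge.
E → H → M → E — yes.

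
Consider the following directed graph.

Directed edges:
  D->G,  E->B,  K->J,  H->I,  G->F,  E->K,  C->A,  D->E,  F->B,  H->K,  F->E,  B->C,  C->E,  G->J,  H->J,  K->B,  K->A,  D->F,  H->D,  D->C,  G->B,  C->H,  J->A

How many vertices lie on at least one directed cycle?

8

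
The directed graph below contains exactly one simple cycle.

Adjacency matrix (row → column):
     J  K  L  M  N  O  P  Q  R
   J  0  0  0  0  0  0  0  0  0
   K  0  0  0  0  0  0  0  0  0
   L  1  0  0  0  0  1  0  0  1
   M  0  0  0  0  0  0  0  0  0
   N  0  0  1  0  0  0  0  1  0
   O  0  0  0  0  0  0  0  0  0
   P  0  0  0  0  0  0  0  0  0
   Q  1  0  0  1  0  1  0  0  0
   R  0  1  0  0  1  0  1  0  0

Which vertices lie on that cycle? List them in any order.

L, N, R

DFS with gray/black marking from N:
N gray
  Q gray
    O gray
    O black
    J gray
    J black
    M gray
    M black
  Q black
  L gray
    L→J: J black — skip
    L→O: O black — skip
    R gray
      R→N: N is gray → back edge
Back edge closes the cycle N → L → R → N; its vertices are {L, N, R}.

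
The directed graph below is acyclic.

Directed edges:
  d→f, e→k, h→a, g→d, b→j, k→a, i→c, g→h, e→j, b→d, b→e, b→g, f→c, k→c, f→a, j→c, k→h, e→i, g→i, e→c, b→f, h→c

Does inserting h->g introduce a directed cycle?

Yes

Adding h→g creates a cycle iff g can already reach h.
Path from g: g → h.
So g → … → h → g is a cycle.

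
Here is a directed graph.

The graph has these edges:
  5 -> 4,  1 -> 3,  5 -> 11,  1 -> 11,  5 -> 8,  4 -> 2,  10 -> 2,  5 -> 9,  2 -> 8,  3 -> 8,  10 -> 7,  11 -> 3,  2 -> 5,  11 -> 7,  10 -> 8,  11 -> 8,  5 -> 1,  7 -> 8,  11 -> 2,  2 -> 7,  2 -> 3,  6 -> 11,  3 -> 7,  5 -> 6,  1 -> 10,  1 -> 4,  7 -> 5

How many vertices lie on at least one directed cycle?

9

A vertex is on a directed cycle iff it belongs to a strongly connected component of size ≥ 2 (or has a self-loop).
The vertices on cycles are {1, 2, 3, 4, 5, 6, 7, 10, 11} — 9 in total.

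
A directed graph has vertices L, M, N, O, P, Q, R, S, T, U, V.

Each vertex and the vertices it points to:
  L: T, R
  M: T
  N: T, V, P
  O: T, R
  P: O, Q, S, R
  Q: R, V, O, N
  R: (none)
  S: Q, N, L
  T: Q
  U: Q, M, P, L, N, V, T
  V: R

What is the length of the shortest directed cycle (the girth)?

3

For each vertex v, BFS finds the shortest path from v back to v.
The shortest such closed walk is N → T → Q → N, length 3.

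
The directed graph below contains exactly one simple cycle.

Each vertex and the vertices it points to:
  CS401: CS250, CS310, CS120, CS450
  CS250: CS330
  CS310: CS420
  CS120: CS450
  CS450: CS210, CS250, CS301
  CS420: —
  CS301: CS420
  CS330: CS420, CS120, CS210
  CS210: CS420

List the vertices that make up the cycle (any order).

CS120, CS250, CS330, CS450

DFS with gray/black marking from CS450:
CS450 gray
  CS210 gray
    CS420 gray
    CS420 black
  CS210 black
  CS250 gray
    CS330 gray
      CS330→CS420: CS420 black — skip
      CS120 gray
        CS120→CS450: CS450 is gray → back edge
Back edge closes the cycle CS450 → CS250 → CS330 → CS120 → CS450; its vertices are {CS120, CS250, CS330, CS450}.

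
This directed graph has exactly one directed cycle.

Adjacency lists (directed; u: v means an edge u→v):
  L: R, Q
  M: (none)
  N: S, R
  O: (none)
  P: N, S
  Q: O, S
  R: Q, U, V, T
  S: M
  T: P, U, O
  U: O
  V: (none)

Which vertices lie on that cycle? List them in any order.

N, P, R, T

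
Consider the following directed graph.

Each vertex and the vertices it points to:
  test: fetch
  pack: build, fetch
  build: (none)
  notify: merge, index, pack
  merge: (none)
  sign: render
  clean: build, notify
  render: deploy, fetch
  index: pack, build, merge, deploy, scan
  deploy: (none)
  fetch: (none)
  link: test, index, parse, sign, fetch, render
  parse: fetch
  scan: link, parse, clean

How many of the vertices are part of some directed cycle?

5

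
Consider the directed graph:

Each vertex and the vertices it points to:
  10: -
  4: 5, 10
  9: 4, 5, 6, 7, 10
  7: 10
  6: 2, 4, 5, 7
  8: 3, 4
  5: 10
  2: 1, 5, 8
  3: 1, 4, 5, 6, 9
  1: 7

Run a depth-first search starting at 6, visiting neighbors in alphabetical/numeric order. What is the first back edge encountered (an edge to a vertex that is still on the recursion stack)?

DFS from 6 (visiting neighbors in alphabetical/numeric order); mark gray on enter, black on exit:
6 gray
  2 gray
    1 gray
      7 gray
        10 gray
        10 black
      7 black
    1 black
    5 gray
      5→10: 10 black — skip
    5 black
    8 gray
      3 gray
        3→1: 1 black — skip
        4 gray
          4→5: 5 black — skip
          4→10: 10 black — skip
        4 black
        3→5: 5 black — skip
        3→6: 6 is gray → back edge
First back edge: 3 → 6.

3→6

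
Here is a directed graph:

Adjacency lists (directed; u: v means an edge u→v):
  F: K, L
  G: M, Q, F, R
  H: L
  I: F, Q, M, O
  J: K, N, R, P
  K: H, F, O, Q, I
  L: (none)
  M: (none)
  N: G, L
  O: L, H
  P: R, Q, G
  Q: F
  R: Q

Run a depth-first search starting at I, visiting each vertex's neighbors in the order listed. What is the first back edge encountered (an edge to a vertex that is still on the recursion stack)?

DFS from I (visiting each vertex's neighbors in the order listed); mark gray on enter, black on exit:
I gray
  F gray
    K gray
      H gray
        L gray
        L black
      H black
      K→F: F is gray → back edge
First back edge: K → F.

K->F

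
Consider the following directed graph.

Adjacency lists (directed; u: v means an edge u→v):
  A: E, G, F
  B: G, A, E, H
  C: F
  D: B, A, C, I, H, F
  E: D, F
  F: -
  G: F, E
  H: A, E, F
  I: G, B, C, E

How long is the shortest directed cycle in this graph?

3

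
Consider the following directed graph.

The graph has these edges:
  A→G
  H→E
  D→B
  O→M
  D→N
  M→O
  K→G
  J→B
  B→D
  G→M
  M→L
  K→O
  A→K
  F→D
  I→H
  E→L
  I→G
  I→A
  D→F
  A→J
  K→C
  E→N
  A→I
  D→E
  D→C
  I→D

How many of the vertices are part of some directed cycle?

7

A vertex is on a directed cycle iff it belongs to a strongly connected component of size ≥ 2 (or has a self-loop).
The vertices on cycles are {A, B, D, F, I, M, O} — 7 in total.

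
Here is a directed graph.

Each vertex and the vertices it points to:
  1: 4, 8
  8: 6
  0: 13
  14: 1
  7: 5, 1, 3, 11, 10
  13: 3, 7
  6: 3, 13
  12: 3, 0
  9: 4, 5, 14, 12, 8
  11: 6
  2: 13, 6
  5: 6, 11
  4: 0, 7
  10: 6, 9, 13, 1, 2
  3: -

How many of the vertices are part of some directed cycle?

14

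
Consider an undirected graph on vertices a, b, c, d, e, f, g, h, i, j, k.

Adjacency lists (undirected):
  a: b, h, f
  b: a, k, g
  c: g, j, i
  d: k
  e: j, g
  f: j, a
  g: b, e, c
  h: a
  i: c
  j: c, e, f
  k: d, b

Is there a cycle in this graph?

DFS, tracking each vertex's parent; an edge to a visited non-parent vertex closes a cycle.
Start from a:
visit a (parent –)
  visit b (parent a)
    b–a: parent, skip
    visit k (parent b)
      visit d (parent k)
        d–k: parent, skip
      k–b: parent, skip
    visit g (parent b)
      g–b: parent, skip
      visit e (parent g)
        visit j (parent e)
          visit c (parent j)
            c–g: g visited and ≠ parent → cycle
Cycle: g – e – j – c – g.

Yes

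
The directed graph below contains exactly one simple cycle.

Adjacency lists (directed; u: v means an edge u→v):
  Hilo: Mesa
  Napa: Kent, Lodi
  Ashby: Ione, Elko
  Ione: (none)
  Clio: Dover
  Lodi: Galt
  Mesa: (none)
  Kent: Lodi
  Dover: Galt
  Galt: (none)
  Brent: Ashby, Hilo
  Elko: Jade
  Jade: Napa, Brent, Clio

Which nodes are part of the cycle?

DFS with gray/black marking from Jade:
Jade gray
  Napa gray
    Kent gray
      Lodi gray
        Galt gray
        Galt black
      Lodi black
    Kent black
    Napa→Lodi: Lodi black — skip
  Napa black
  Brent gray
    Ashby gray
      Ione gray
      Ione black
      Elko gray
        Elko→Jade: Jade is gray → back edge
Back edge closes the cycle Jade → Brent → Ashby → Elko → Jade; its vertices are {Elko, Jade, Ashby, Brent}.

Elko, Jade, Ashby, Brent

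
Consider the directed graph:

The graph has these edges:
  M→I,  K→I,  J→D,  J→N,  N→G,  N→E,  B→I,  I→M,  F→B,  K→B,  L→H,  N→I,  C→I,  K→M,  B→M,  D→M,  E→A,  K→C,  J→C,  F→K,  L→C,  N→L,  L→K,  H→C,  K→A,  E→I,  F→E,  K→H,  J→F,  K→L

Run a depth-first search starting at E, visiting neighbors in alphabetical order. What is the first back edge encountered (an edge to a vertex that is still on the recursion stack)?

M→I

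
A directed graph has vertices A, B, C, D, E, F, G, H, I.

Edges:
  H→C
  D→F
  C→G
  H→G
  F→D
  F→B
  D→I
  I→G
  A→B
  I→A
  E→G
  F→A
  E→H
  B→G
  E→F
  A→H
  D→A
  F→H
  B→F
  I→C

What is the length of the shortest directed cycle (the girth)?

For each vertex v, BFS finds the shortest path from v back to v.
The shortest such closed walk is F → D → F, length 2.

2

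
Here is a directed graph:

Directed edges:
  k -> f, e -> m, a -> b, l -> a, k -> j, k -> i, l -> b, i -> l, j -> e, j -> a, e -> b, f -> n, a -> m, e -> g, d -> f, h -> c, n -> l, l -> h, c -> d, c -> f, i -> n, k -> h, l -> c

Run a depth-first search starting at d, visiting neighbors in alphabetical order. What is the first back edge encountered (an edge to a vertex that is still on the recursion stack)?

c→d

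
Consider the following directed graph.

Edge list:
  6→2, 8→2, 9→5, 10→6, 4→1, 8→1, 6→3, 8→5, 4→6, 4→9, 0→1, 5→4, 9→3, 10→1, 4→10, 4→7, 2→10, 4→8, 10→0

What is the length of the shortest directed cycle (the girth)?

For each vertex v, BFS finds the shortest path from v back to v.
The shortest such closed walk is 4 → 9 → 5 → 4, length 3.

3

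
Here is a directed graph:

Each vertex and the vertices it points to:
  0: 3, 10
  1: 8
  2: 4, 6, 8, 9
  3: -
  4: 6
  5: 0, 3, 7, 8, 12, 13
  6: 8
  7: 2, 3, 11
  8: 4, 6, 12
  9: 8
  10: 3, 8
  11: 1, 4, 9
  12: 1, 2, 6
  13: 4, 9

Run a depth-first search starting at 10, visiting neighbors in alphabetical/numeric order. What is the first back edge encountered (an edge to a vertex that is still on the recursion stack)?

6->8

DFS from 10 (visiting neighbors in alphabetical/numeric order); mark gray on enter, black on exit:
10 gray
  3 gray
  3 black
  8 gray
    4 gray
      6 gray
        6→8: 8 is gray → back edge
First back edge: 6 → 8.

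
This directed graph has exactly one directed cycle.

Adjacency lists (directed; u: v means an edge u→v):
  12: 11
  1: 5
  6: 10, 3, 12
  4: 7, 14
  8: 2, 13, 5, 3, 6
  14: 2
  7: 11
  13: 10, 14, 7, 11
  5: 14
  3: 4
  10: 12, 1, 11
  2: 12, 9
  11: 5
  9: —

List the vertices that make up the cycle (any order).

DFS with gray/black marking from 2:
2 gray
  12 gray
    11 gray
      5 gray
        14 gray
          14→2: 2 is gray → back edge
Back edge closes the cycle 2 → 12 → 11 → 5 → 14 → 2; its vertices are {2, 5, 11, 12, 14}.

2, 5, 11, 12, 14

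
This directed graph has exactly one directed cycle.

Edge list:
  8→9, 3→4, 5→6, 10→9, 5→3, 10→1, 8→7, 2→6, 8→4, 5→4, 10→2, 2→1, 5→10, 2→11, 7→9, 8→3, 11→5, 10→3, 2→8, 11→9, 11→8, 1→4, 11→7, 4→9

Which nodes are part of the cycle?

DFS with gray/black marking from 5:
5 gray
  3 gray
    4 gray
      9 gray
      9 black
    4 black
  3 black
  10 gray
    10→3: 3 black — skip
    2 gray
      6 gray
      6 black
      1 gray
        1→4: 4 black — skip
      1 black
      11 gray
        11→5: 5 is gray → back edge
Back edge closes the cycle 5 → 10 → 2 → 11 → 5; its vertices are {2, 5, 10, 11}.

2, 5, 10, 11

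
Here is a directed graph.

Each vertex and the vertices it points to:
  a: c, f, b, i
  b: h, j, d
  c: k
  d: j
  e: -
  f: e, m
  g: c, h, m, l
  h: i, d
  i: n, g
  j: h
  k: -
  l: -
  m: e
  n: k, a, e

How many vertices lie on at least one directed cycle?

A vertex is on a directed cycle iff it belongs to a strongly connected component of size ≥ 2 (or has a self-loop).
The vertices on cycles are {a, b, d, g, h, i, j, n} — 8 in total.

8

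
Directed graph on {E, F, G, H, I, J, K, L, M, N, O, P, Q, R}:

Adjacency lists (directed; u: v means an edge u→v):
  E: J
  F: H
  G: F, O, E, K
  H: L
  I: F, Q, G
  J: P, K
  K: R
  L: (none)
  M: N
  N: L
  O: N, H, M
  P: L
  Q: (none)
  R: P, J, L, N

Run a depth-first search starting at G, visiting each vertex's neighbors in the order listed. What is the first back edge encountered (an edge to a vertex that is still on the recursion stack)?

DFS from G (visiting each vertex's neighbors in the order listed); mark gray on enter, black on exit:
G gray
  F gray
    H gray
      L gray
      L black
    H black
  F black
  O gray
    N gray
      N→L: L black — skip
    N black
    O→H: H black — skip
    M gray
      M→N: N black — skip
    M black
  O black
  E gray
    J gray
      P gray
        P→L: L black — skip
      P black
      K gray
        R gray
          R→P: P black — skip
          R→J: J is gray → back edge
First back edge: R → J.

R→J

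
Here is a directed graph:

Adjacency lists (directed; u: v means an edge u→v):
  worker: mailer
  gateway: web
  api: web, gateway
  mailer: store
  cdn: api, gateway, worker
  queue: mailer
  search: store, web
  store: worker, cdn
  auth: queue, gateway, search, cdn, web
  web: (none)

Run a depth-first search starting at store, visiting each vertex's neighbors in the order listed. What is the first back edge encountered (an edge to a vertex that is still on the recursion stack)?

mailer→store

DFS from store (visiting each vertex's neighbors in the order listed); mark gray on enter, black on exit:
store gray
  worker gray
    mailer gray
      mailer→store: store is gray → back edge
First back edge: mailer → store.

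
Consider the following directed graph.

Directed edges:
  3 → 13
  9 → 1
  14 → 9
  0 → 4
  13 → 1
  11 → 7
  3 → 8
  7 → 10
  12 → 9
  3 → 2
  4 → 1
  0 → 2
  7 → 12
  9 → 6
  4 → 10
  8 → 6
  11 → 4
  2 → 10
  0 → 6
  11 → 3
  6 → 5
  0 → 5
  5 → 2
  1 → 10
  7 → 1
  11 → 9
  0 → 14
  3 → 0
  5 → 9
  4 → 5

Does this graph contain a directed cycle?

Yes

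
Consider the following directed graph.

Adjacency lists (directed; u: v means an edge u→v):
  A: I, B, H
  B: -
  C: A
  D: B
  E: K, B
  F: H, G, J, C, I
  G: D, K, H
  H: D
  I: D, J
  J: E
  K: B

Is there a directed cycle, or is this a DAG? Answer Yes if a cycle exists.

No

DFS with white/gray/black marking, starting from F:
F gray
  H gray
    D gray
      B gray
      B black
    D black
  H black
  G gray
    G→D: D black — skip
    K gray
      K→B: B black — skip
    K black
    G→H: H black — skip
  G black
  J gray
    E gray
      E→K: K black — skip
      E→B: B black — skip
    E black
  J black
  C gray
    A gray
      I gray
        I→D: D black — skip
        I→J: J black — skip
      I black
      A→B: B black — skip
      A→H: H black — skip
    A black
  C black
  F→I: I black — skip
F black
Every edge goes to a white or black vertex — no back edge, so the graph is acyclic.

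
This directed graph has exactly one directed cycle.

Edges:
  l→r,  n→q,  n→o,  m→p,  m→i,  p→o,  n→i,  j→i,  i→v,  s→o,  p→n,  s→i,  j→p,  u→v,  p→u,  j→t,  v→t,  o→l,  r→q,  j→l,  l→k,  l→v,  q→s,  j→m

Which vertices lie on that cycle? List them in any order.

DFS with gray/black marking from l:
l gray
  v gray
    t gray
    t black
  v black
  r gray
    q gray
      s gray
        i gray
          i→v: v black — skip
        i black
        o gray
          o→l: l is gray → back edge
Back edge closes the cycle l → r → q → s → o → l; its vertices are {l, o, q, r, s}.

l, o, q, r, s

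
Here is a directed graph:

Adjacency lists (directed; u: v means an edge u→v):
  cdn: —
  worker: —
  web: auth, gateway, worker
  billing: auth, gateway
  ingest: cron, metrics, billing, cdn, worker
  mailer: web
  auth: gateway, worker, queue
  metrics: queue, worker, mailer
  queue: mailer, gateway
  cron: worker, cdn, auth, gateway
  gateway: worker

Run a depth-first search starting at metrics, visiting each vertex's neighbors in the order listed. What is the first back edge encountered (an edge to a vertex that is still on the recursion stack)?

auth->queue

DFS from metrics (visiting each vertex's neighbors in the order listed); mark gray on enter, black on exit:
metrics gray
  queue gray
    mailer gray
      web gray
        auth gray
          gateway gray
            worker gray
            worker black
          gateway black
          auth→worker: worker black — skip
          auth→queue: queue is gray → back edge
First back edge: auth → queue.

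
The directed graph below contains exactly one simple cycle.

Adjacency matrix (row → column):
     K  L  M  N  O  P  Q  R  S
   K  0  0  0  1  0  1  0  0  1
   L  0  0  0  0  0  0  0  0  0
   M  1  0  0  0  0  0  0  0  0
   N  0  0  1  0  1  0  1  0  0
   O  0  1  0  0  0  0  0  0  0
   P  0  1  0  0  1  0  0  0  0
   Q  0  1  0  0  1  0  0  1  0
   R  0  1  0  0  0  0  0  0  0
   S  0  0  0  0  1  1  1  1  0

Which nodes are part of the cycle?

DFS with gray/black marking from M:
M gray
  K gray
    N gray
      O gray
        L gray
        L black
      O black
      Q gray
        R gray
          R→L: L black — skip
        R black
        Q→L: L black — skip
        Q→O: O black — skip
      Q black
      N→M: M is gray → back edge
Back edge closes the cycle M → K → N → M; its vertices are {K, M, N}.

K, M, N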